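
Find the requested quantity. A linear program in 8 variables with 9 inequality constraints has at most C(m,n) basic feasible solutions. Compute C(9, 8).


Each vertex corresponds to some choice of n active constraints out of m, so the number of vertices is at most C(m, n) = m! / (n!(m-n)!).
m = 9, n = 8
Numerator: 9 * 8 * 7 * 6 * 5 * 4 * 3 * 2
Denominator: 8! = 40320
C(9, 8) = 9


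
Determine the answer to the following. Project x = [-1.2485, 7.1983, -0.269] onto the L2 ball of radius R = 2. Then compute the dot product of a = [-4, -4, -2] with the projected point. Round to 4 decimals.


Step 1: Compute ||x|| (intermediates to 6 decimals).
||x|| = sqrt((-1.2485)^2 + 7.1983^2 + (-0.269)^2) = 7.310721
Step 2: Project.
Since ||x|| > R, scale = R/||x|| = 2/7.310721 = 0.273571, proj(x) = scale * x
proj(x) = [-0.341553, 1.969246, -0.073591]
Step 3: Dot product.
a^T * proj(x) = -4*(-0.341553) - 4*1.969246 - 2*(-0.073591) = -6.3636


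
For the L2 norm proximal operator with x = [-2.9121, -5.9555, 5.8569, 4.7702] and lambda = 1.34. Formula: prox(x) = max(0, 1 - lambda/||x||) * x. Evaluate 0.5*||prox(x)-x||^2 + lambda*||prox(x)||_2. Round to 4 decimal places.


Step 1: Compute ||x||.
||x|| = 10.0502
Step 2: Compute scaling factor.
scale = max(0, 1 - 1.34/10.0502) = 0.8667
Step 3: prox(x) = [-2.5238, -5.1614, 5.076, 4.1342]
||prox(x)|| = 8.7102
Step 4: Proximal objective.
0.5*||prox-x||^2 = 0.8978
lambda*||prox|| = 11.6717
Total = 12.5695


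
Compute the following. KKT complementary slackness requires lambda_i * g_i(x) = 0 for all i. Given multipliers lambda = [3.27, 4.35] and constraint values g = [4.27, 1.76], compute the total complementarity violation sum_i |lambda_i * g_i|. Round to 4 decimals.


KKT complementary slackness check:
lambda_1 * g_1 = 3.27 * 4.27 = 13.9629
lambda_2 * g_2 = 4.35 * 1.76 = 7.656
Total violation = 13.9629 + 7.656 = 21.6189


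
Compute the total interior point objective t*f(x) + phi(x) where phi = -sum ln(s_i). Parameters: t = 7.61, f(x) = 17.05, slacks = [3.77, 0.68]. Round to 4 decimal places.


Step 1: Compute log-barrier.
ln values: [1.3271, -0.3857]
phi = -(1.3271 - 0.3857) = -0.9414
Step 2: Compute augmented objective.
t*f(x) = 7.61*17.05 = 129.7505
Total = 129.7505 - 0.9414 = 128.8091


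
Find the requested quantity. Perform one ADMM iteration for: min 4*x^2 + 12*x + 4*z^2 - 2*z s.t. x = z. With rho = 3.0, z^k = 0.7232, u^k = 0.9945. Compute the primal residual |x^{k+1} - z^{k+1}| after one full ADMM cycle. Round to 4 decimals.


ADMM iteration with rho = 3.0, z^k = 0.7232, u^k = 0.9945
Step 1: x-update.
Minimize 4*x^2 + 12*x + (3.0/2)*(x - 0.7232 + 0.9945)^2
FOC: (2*4 + 3.0)*x = -12 + 3.0*(0.7232 - 0.9945)
x^{k+1} = -1.1649
Step 2: z-update.
Minimize 4*z^2 - 2*z + (3.0/2)*(-1.1649 - z + 0.9945)^2
FOC: (2*4 + 3.0)*z = 2 + 3.0*(-1.1649 + 0.9945)
z^{k+1} = 0.1353
Step 3: u-update.
u^{k+1} = 0.9945 - 1.1649 - 0.1353 = -0.3057
Step 4: Primal residual = |-1.1649 - 0.1353| = 1.3002


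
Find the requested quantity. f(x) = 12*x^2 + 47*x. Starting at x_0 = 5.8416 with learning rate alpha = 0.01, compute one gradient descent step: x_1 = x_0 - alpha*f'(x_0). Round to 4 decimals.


We compute the gradient at x_0 and apply the update.
f'(x) = 24*x + 47
f'(5.8416) = 24*5.8416 + 47 = 187.1984
x_1 = 5.8416 - 0.01*187.1984 = 3.9696


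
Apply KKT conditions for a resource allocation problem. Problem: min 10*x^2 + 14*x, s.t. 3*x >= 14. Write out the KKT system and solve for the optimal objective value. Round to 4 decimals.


Step 1: Try lambda = 0 (constraint inactive).
x_unc = -14/(2*10) = -0.7
Check: 3*-0.7 = -2.1 < 14 -- violated!
Step 2: Constraint must be active: 3*x = 14
x* = 14/3 = 4.6667 (rounded; the exact value 14/3 is used below)
lambda = (2*10*(14/3) + 14)/3 = 35.7778
Step 3: Compute optimal value.
f(x*) = 10*(14/3)^2 + 14*(14/3) = 283.1111


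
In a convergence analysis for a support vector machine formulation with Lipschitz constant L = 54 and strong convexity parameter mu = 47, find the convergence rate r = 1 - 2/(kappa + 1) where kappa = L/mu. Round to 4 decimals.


Step 1: Compute the condition number.
kappa = L/mu = 54/47 = 1.1489
Step 2: Compute the convergence rate.
r = 1 - 2/(kappa + 1) = 1 - 2*mu/(L + mu) = (L - mu)/(L + mu) = 7/101 = 0.0693


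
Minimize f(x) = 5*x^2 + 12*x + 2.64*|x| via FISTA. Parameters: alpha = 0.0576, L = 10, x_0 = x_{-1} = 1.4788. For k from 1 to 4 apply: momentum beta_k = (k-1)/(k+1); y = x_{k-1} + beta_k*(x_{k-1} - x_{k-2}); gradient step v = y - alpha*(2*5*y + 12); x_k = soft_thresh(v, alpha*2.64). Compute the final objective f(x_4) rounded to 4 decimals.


FISTA on f(x) = 5*x^2 + 12*x + 2.64*|x|
L = 10, alpha = 0.0576
Iteration 1: beta = 0.0, y = 1.4788 + 0.0*(1.4788 - 1.4788) = 1.4788
  grad(y) = 26.788, v = y - alpha*grad = -0.0642
  prox(v) = soft_thresh(-0.0642, 0.1521) = 0.0
Iteration 2: beta = 0.3333, y = 0.0 + 0.3333*(0.0 - 1.4788) = -0.4929
  grad(y) = 7.0707, v = y - alpha*grad = -0.9002
  prox(v) = soft_thresh(-0.9002, 0.1521) = -0.7481
Iteration 3: beta = 0.5, y = -0.7481 + 0.5*(-0.7481 - 0.0) = -1.1222
  grad(y) = 0.7779, v = y - alpha*grad = -1.167
  prox(v) = soft_thresh(-1.167, 0.1521) = -1.015
Iteration 4: beta = 0.6, y = -1.015 + 0.6*(-1.015 + 0.7481) = -1.175
  grad(y) = 0.2496, v = y - alpha*grad = -1.1894
  prox(v) = soft_thresh(-1.1894, 0.1521) = -1.0374
f(x_4) = 5*(-1.0374)^2 + 12*(-1.0374) + 2.64*|-1.0374| = -4.3291


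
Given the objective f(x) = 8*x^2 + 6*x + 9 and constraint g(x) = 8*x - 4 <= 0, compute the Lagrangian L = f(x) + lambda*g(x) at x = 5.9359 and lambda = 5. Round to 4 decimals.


Step 1: Evaluate f(x).
f(5.9359) = 8*5.9359^2 + 6*5.9359 + 9 = 326.4947
Step 2: Evaluate g(x).
g(5.9359) = 8*5.9359 - 4 = 43.4872
Step 3: Compute Lagrangian.
L = 326.4947 + 5*43.4872 = 543.9307


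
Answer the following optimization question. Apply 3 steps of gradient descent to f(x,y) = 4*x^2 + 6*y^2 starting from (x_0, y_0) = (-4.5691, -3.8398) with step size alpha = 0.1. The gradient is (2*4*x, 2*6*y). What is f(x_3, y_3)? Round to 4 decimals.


Gradient descent on f(x,y) = 4*x^2 + 6*y^2.
Starting point: (-4.5691, -3.8398), alpha = 0.1
Step 1: grad_x = 2*4*-4.5691 = -36.5528, grad_y = 2*6*-3.8398 = -46.0776
  x_1 = -4.5691 - 0.1*-36.5528 = -0.9138
  y_1 = -3.8398 - 0.1*-46.0776 = 0.768
Step 2: grad_x = 2*4*-0.9138 = -7.3106, grad_y = 2*6*0.768 = 9.2155
  x_2 = -0.9138 - 0.1*-7.3106 = -0.1828
  y_2 = 0.768 - 0.1*9.2155 = -0.1536
Step 3: grad_x = 2*4*-0.1828 = -1.4621, grad_y = 2*6*-0.1536 = -1.8431
  x_3 = -0.1828 - 0.1*-1.4621 = -0.0366
  y_3 = -0.1536 - 0.1*-1.8431 = 0.0307
f(-0.0366, 0.0307) = 4*(-0.0366)^2 + 6*0.0307^2 = 0.011


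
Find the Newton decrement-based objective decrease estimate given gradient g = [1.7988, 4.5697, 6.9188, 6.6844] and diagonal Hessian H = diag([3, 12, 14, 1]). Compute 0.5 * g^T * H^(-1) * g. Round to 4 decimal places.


Step 1: H is diagonal, so H^(-1) * g = [0.5996, 0.3808, 0.4942, 6.6844].
Step 2: g^T H^(-1) g = sum_i g_i^2 / H_ii
  = (1.7988)^2/3 + (4.5697)^2/12 + (6.9188)^2/14 + (6.6844)^2/1
  = 1.0786 + 1.7402 + 3.4193 + 44.6812 = 50.9192
Step 3: Objective decrease = 0.5 * g^T H^(-1) g = 25.4596


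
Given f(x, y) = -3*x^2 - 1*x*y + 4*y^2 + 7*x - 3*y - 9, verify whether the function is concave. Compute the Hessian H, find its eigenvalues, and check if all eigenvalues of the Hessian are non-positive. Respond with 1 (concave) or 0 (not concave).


The Hessian of f(x,y) = -3*x^2 - 1*x*y + 4*y^2 + 7*x - 3*y - 9 is:
H = [[-6, -1], [-1, 8]]
Trace = -6 + 8 = 2
Determinant = -6*8 - (-1)^2 = -49
Discriminant = (2)^2 - 4*-49 = 200.0
Eigenvalues: lambda_1 = -6.0711, lambda_2 = 8.0711
The function is not concave.

0


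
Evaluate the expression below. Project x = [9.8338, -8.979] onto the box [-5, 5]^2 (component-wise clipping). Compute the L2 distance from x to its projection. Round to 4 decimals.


Project each component onto [-5, 5].
clip(9.8338) = 5.0, clip(-8.979) = -5.0
Projection = [5.0, -5.0]
Squared diffs: [23.3656, 15.8324]
Distance = sqrt(39.198) = 6.2608


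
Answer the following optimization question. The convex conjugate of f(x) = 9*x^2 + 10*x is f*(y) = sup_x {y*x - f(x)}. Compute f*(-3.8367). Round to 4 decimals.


f*(y) = sup_x {y*x - a*x^2 - b*x} = sup_x {(y-b)*x - a*x^2}
FOC: (y - b) - 2a*x = 0 => x* = (y - b)/(2a)
x* = (-3.8367 - 10)/(2*9) = -0.7687
f*(-3.8367) = (y-b)^2/(4a) = (-3.8367 - 10)^2/(4*9)
= 191.4543/36 = 5.3182


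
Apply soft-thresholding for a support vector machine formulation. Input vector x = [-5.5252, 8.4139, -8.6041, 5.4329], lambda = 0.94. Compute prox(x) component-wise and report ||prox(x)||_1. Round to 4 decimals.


Soft-thresholding with lambda = 0.94:
prox(-5.5252) = sign(-5.5252)*max(|-5.5252| - 0.94, 0) = -4.5852
prox(8.4139) = sign(8.4139)*max(|8.4139| - 0.94, 0) = 7.4739
prox(-8.6041) = sign(-8.6041)*max(|-8.6041| - 0.94, 0) = -7.6641
prox(5.4329) = sign(5.4329)*max(|5.4329| - 0.94, 0) = 4.4929
prox(x) = [-4.5852, 7.4739, -7.6641, 4.4929]
||prox(x)||_1 = 4.5852 + 7.4739 + 7.6641 + 4.4929 = 24.2161


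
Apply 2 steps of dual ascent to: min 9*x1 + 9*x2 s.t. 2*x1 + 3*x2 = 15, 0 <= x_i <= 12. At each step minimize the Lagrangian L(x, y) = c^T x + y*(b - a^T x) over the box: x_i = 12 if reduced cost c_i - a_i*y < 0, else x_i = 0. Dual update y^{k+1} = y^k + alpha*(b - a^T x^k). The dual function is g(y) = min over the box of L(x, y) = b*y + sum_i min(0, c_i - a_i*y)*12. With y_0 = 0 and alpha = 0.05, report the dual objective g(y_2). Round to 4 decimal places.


Dual ascent for LP: min 9*x1 + 9*x2, 2*x1 + 3*x2 = 15, 0 <= x_i <= 12
Step 1: y^k = 0.0, reduced costs: (9.0, 9.0)
  x^k = (0.0, 0.0), subgradient = b - a^T x = 15.0
  y^{k+1} = 0.0 + 0.05*15.0 = 0.75
Step 2: y^k = 0.75, reduced costs: (7.5, 6.75)
  x^k = (0.0, 0.0), subgradient = b - a^T x = 15.0
  y^{k+1} = 0.75 + 0.05*15.0 = 1.5
Dual objective at y_2 = 1.5: reduced costs (6.0, 4.5), box minimizer x = (0.0, 0.0)
g(y_2) = b*y + (c1 - a1*y)*x1 + (c2 - a2*y)*x2 = 15*1.5 + 6.0*0.0 + 4.5*0.0 = 22.5 + 0.0 + 0.0 = 22.5


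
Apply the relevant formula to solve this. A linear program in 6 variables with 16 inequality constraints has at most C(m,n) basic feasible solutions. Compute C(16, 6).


Each vertex corresponds to some choice of n active constraints out of m, so the number of vertices is at most C(m, n) = m! / (n!(m-n)!).
m = 16, n = 6
Numerator: 16 * 15 * 14 * 13 * 12 * 11
Denominator: 6! = 720
C(16, 6) = 8008


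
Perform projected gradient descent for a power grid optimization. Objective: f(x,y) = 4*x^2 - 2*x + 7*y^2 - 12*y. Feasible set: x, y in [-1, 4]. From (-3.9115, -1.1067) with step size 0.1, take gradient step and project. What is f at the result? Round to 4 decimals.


Step 1: Compute gradient at (-3.9115, -1.1067).
grad_x = 2*4*-3.9115 - 2 = -33.292
grad_y = 2*7*-1.1067 - 12 = -27.4938
Step 2: Gradient step.
x_raw = -3.9115 - 0.1*-33.292 = -0.5823
y_raw = -1.1067 - 0.1*-27.4938 = 1.6427
Step 3: Project onto [-1, 4].
x_proj = clip(-0.5823) = -0.5823
y_proj = clip(1.6427) = 1.6427
Step 4: Evaluate f.
f(-0.5823, 1.6427) = 1.6975


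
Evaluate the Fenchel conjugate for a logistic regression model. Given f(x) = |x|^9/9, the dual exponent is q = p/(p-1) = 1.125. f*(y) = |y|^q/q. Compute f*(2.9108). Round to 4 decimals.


The conjugate exponent q satisfies 1/p + 1/q = 1.
p = 9, so q = 9/(9 - 1) = 1.125
|y|^q = 2.9108^1.125 = 3.3267
f*(2.9108) = 3.3267 / 1.125 = 2.9571


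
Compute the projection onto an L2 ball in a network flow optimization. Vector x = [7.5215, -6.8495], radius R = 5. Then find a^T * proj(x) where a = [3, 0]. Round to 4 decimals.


Step 1: Compute ||x|| (intermediates to 6 decimals).
||x|| = sqrt(7.5215^2 + (-6.8495)^2) = 10.172935
Step 2: Project.
Since ||x|| > R, scale = R/||x|| = 5/10.172935 = 0.4915, proj(x) = scale * x
proj(x) = [3.696817, -3.366529]
Step 3: Dot product.
a^T * proj(x) = 3*3.696817 + 0*(-3.366529) = 11.0905


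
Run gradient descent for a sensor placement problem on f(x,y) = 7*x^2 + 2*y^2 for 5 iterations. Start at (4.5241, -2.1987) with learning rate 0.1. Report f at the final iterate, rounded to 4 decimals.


Gradient descent on f(x,y) = 7*x^2 + 2*y^2.
Starting point: (4.5241, -2.1987), alpha = 0.1
Step 1: grad_x = 2*7*4.5241 = 63.3374, grad_y = 2*2*-2.1987 = -8.7948
  x_1 = 4.5241 - 0.1*63.3374 = -1.8096
  y_1 = -2.1987 - 0.1*-8.7948 = -1.3192
Step 2: grad_x = 2*7*-1.8096 = -25.335, grad_y = 2*2*-1.3192 = -5.2769
  x_2 = -1.8096 - 0.1*-25.335 = 0.7239
  y_2 = -1.3192 - 0.1*-5.2769 = -0.7915
Step 3: grad_x = 2*7*0.7239 = 10.134, grad_y = 2*2*-0.7915 = -3.1661
  x_3 = 0.7239 - 0.1*10.134 = -0.2895
  y_3 = -0.7915 - 0.1*-3.1661 = -0.4749
Step 4: grad_x = 2*7*-0.2895 = -4.0536, grad_y = 2*2*-0.4749 = -1.8997
  x_4 = -0.2895 - 0.1*-4.0536 = 0.1158
  y_4 = -0.4749 - 0.1*-1.8997 = -0.285
Step 5: grad_x = 2*7*0.1158 = 1.6214, grad_y = 2*2*-0.285 = -1.1398
  x_5 = 0.1158 - 0.1*1.6214 = -0.0463
  y_5 = -0.285 - 0.1*-1.1398 = -0.171
f(-0.0463, -0.171) = 7*(-0.0463)^2 + 2*(-0.171)^2 = 0.0735


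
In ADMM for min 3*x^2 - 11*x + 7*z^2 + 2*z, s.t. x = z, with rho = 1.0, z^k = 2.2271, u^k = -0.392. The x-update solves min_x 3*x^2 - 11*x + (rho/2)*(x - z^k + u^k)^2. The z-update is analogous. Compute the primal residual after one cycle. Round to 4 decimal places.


ADMM iteration with rho = 1.0, z^k = 2.2271, u^k = -0.392
Step 1: x-update.
Minimize 3*x^2 - 11*x + (1.0/2)*(x - 2.2271 - 0.392)^2
FOC: (2*3 + 1.0)*x = 11 + 1.0*(2.2271 + 0.392)
x^{k+1} = 1.9456
Step 2: z-update.
Minimize 7*z^2 + 2*z + (1.0/2)*(1.9456 - z - 0.392)^2
FOC: (2*7 + 1.0)*z = -2 + 1.0*(1.9456 - 0.392)
z^{k+1} = -0.0298
Step 3: u-update.
u^{k+1} = -0.392 + 1.9456 + 0.0298 = 1.5833
Step 4: Primal residual = |1.9456 + 0.0298| = 1.9753


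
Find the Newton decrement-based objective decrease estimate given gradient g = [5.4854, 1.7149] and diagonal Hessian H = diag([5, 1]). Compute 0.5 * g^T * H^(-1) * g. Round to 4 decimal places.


Step 1: H is diagonal, so H^(-1) * g = [1.0971, 1.7149].
Step 2: g^T H^(-1) g = sum_i g_i^2 / H_ii
  = (5.4854)^2/5 + (1.7149)^2/1
  = 6.0179 + 2.9409 = 8.9588
Step 3: Objective decrease = 0.5 * g^T H^(-1) g = 4.4794


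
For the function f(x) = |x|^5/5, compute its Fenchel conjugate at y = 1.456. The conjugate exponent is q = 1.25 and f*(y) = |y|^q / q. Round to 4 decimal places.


The conjugate exponent q satisfies 1/p + 1/q = 1.
p = 5, so q = 5/(5 - 1) = 1.25
|y|^q = 1.456^1.25 = 1.5994
f*(1.456) = 1.5994 / 1.25 = 1.2795


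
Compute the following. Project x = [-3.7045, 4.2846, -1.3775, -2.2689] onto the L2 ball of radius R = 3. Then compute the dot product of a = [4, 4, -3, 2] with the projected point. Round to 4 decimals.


Step 1: Compute ||x|| (intermediates to 6 decimals).
||x|| = sqrt((-3.7045)^2 + 4.2846^2 + (-1.3775)^2 + (-2.2689)^2) = 6.25512
Step 2: Project.
Since ||x|| > R, scale = R/||x|| = 3/6.25512 = 0.479607, proj(x) = scale * x
proj(x) = [-1.776704, 2.054924, -0.660659, -1.08818]
Step 3: Dot product.
a^T * proj(x) = 4*(-1.776704) + 4*2.054924 - 3*(-0.660659) + 2*(-1.08818) = 0.9185


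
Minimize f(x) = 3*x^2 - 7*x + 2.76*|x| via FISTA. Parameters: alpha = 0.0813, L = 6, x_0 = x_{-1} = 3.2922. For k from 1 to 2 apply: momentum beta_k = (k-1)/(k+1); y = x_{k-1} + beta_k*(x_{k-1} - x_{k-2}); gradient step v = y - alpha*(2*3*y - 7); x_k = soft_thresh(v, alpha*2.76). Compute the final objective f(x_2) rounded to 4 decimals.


FISTA on f(x) = 3*x^2 - 7*x + 2.76*|x|
L = 6, alpha = 0.0813
Iteration 1: beta = 0.0, y = 3.2922 + 0.0*(3.2922 - 3.2922) = 3.2922
  grad(y) = 12.7532, v = y - alpha*grad = 2.2554
  prox(v) = soft_thresh(2.2554, 0.2244) = 2.031
Iteration 2: beta = 0.3333, y = 2.031 + 0.3333*(2.031 - 3.2922) = 1.6106
  grad(y) = 2.6634, v = y - alpha*grad = 1.394
  prox(v) = soft_thresh(1.394, 0.2244) = 1.1696
f(x_2) = 3*1.1696^2 - 7*1.1696 + 2.76*|1.1696| = -0.8551


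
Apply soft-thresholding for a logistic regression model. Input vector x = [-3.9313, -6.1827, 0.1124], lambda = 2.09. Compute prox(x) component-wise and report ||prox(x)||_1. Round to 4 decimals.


Soft-thresholding with lambda = 2.09:
prox(-3.9313) = sign(-3.9313)*max(|-3.9313| - 2.09, 0) = -1.8413
prox(-6.1827) = sign(-6.1827)*max(|-6.1827| - 2.09, 0) = -4.0927
prox(0.1124) = sign(0.1124)*max(|0.1124| - 2.09, 0) = 0.0
prox(x) = [-1.8413, -4.0927, 0.0]
||prox(x)||_1 = 1.8413 + 4.0927 + 0.0 = 5.934


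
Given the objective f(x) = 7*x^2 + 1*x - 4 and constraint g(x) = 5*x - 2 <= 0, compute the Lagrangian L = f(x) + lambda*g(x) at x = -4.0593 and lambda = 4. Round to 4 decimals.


Step 1: Evaluate f(x).
f(-4.0593) = 7*(-4.0593)^2 + 1*(-4.0593) - 4 = 107.2861
Step 2: Evaluate g(x).
g(-4.0593) = 5*-4.0593 - 2 = -22.2965
Step 3: Compute Lagrangian.
L = 107.2861 + 4*-22.2965 = 18.1001


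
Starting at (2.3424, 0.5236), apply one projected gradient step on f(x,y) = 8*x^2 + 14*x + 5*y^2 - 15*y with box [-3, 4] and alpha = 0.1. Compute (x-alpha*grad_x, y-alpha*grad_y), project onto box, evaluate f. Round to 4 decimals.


Step 1: Compute gradient at (2.3424, 0.5236).
grad_x = 2*8*2.3424 + 14 = 51.4784
grad_y = 2*5*0.5236 - 15 = -9.764
Step 2: Gradient step.
x_raw = 2.3424 - 0.1*51.4784 = -2.8054
y_raw = 0.5236 - 0.1*-9.764 = 1.5
Step 3: Project onto [-3, 4].
x_proj = clip(-2.8054) = -2.8054
y_proj = clip(1.5) = 1.5
Step 4: Evaluate f.
f(-2.8054, 1.5) = 12.4378


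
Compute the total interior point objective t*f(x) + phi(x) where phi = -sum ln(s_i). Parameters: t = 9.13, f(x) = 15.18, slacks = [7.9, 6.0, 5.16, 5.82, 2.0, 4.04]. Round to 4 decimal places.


Step 1: Compute log-barrier.
ln values: [2.0669, 1.7918, 1.6409, 1.7613, 0.6931, 1.3962]
phi = -(2.0669 + 1.7918 + 1.6409 + 1.7613 + 0.6931 + 1.3962) = -9.3503
Step 2: Compute augmented objective.
t*f(x) = 9.13*15.18 = 138.5934
Total = 138.5934 - 9.3503 = 129.2431


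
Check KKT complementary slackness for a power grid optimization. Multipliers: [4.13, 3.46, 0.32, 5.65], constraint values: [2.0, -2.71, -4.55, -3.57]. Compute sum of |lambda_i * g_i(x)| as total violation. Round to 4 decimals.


KKT complementary slackness check:
lambda_1 * g_1 = 4.13 * 2.0 = 8.26
lambda_2 * g_2 = 3.46 * -2.71 = -9.3766
lambda_3 * g_3 = 0.32 * -4.55 = -1.456
lambda_4 * g_4 = 5.65 * -3.57 = -20.1705
Total violation = 8.26 + 9.3766 + 1.456 + 20.1705 = 39.2631


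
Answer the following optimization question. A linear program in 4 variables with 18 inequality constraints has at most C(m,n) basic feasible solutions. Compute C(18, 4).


Each vertex corresponds to some choice of n active constraints out of m, so the number of vertices is at most C(m, n) = m! / (n!(m-n)!).
m = 18, n = 4
Numerator: 18 * 17 * 16 * 15
Denominator: 4! = 24
C(18, 4) = 3060


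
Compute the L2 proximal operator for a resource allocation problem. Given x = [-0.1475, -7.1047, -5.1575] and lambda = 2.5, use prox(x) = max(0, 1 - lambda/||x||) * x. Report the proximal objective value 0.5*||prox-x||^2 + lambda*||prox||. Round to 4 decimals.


Step 1: Compute ||x||.
||x|| = 8.7806
Step 2: Compute scaling factor.
scale = max(0, 1 - 2.5/8.7806) = 0.7153
Step 3: prox(x) = [-0.1055, -5.0819, -3.6891]
||prox(x)|| = 6.2806
Step 4: Proximal objective.
0.5*||prox-x||^2 = 3.125
lambda*||prox|| = 15.7015
Total = 18.8264


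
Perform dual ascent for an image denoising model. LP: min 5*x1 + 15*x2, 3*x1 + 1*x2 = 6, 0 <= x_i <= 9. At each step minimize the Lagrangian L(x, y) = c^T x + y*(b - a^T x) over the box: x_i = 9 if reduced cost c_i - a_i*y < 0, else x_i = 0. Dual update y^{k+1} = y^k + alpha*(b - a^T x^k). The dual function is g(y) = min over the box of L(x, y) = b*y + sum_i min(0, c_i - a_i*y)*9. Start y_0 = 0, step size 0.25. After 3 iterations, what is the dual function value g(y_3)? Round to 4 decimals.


Dual ascent for LP: min 5*x1 + 15*x2, 3*x1 + 1*x2 = 6, 0 <= x_i <= 9
Step 1: y^k = 0.0, reduced costs: (5.0, 15.0)
  x^k = (0.0, 0.0), subgradient = b - a^T x = 6.0
  y^{k+1} = 0.0 + 0.25*6.0 = 1.5
Step 2: y^k = 1.5, reduced costs: (0.5, 13.5)
  x^k = (0.0, 0.0), subgradient = b - a^T x = 6.0
  y^{k+1} = 1.5 + 0.25*6.0 = 3.0
Step 3: y^k = 3.0, reduced costs: (-4.0, 12.0)
  x^k = (9.0, 0.0), subgradient = b - a^T x = -21.0
  y^{k+1} = 3.0 + 0.25*-21.0 = -2.25
Dual objective at y_3 = -2.25: reduced costs (11.75, 17.25), box minimizer x = (0.0, 0.0)
g(y_3) = b*y + (c1 - a1*y)*x1 + (c2 - a2*y)*x2 = 6*(-2.25) + 11.75*0.0 + 17.25*0.0 = -13.5 + 0.0 + 0.0 = -13.5


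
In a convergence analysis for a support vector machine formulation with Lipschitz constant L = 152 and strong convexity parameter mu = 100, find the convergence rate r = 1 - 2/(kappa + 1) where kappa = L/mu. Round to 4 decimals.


Step 1: Compute the condition number.
kappa = L/mu = 152/100 = 1.52
Step 2: Compute the convergence rate.
r = 1 - 2/(kappa + 1) = 1 - 2*mu/(L + mu) = (L - mu)/(L + mu) = 52/252 = 0.2063


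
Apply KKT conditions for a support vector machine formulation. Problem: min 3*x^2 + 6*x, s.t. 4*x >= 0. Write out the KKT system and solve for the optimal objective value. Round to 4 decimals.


Step 1: Try lambda = 0 (constraint inactive).
x_unc = -6/(2*3) = -1.0
Check: 4*-1.0 = -4.0 < 0 -- violated!
Step 2: Constraint must be active: 4*x = 0
x* = 0/4 = 0.0
lambda = (2*3*0.0 + 6)/4 = 1.5
Step 3: Compute optimal value.
f(x*) = 3*0.0^2 + 6*0.0 = 0.0


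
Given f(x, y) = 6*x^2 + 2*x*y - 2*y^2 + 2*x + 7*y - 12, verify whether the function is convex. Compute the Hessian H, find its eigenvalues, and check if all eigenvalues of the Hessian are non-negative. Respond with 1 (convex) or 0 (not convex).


The Hessian of f(x,y) = 6*x^2 + 2*x*y - 2*y^2 + 2*x + 7*y - 12 is:
H = [[12, 2], [2, -4]]
Trace = 12 - 4 = 8
Determinant = 12*-4 - (2)^2 = -52
Discriminant = (8)^2 - 4*-52 = 272.0
Eigenvalues: lambda_1 = -4.2462, lambda_2 = 12.2462
The function is not convex.

0


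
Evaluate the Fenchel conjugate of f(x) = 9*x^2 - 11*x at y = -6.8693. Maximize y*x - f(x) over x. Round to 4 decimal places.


f*(y) = sup_x {y*x - a*x^2 - b*x} = sup_x {(y-b)*x - a*x^2}
FOC: (y - b) - 2a*x = 0 => x* = (y - b)/(2a)
x* = (-6.8693 + 11)/(2*9) = 0.2295
f*(-6.8693) = (y-b)^2/(4a) = (-6.8693 + 11)^2/(4*9)
= 17.0627/36 = 0.474


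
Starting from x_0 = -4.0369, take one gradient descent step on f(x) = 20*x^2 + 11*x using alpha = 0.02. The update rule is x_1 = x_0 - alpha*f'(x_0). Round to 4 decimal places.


We compute the gradient at x_0 and apply the update.
f'(x) = 40*x + 11
f'(-4.0369) = 40*-4.0369 + 11 = -150.476
x_1 = -4.0369 - 0.02*-150.476 = -1.0274


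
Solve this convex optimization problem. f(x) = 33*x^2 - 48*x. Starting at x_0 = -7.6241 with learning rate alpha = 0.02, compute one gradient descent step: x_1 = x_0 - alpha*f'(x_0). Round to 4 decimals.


We compute the gradient at x_0 and apply the update.
f'(x) = 66*x - 48
f'(-7.6241) = 66*-7.6241 - 48 = -551.1906
x_1 = -7.6241 - 0.02*-551.1906 = 3.3997


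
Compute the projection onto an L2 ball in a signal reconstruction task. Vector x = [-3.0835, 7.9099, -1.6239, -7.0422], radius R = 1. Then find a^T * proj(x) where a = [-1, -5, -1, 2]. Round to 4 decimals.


Step 1: Compute ||x|| (intermediates to 6 decimals).
||x|| = sqrt((-3.0835)^2 + 7.9099^2 + (-1.6239)^2 + (-7.0422)^2) = 11.149176
Step 2: Project.
Since ||x|| > R, scale = R/||x|| = 1/11.149176 = 0.089693, proj(x) = scale * x
proj(x) = [-0.276568, 0.709463, -0.145652, -0.631636]
Step 3: Dot product.
a^T * proj(x) = -1*(-0.276568) - 5*0.709463 - 1*(-0.145652) + 2*(-0.631636) = -4.3884


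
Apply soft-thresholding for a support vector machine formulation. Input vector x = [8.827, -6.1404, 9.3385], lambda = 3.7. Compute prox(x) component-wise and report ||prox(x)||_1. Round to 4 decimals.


Soft-thresholding with lambda = 3.7:
prox(8.827) = sign(8.827)*max(|8.827| - 3.7, 0) = 5.127
prox(-6.1404) = sign(-6.1404)*max(|-6.1404| - 3.7, 0) = -2.4404
prox(9.3385) = sign(9.3385)*max(|9.3385| - 3.7, 0) = 5.6385
prox(x) = [5.127, -2.4404, 5.6385]
||prox(x)||_1 = 5.127 + 2.4404 + 5.6385 = 13.2059


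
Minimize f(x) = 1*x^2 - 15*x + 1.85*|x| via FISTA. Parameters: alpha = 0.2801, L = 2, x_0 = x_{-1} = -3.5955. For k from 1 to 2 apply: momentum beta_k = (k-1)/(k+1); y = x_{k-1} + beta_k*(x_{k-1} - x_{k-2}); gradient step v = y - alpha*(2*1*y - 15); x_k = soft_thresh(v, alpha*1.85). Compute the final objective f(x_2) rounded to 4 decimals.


FISTA on f(x) = 1*x^2 - 15*x + 1.85*|x|
L = 2, alpha = 0.2801
Iteration 1: beta = 0.0, y = -3.5955 + 0.0*(-3.5955 + 3.5955) = -3.5955
  grad(y) = -22.191, v = y - alpha*grad = 2.6202
  prox(v) = soft_thresh(2.6202, 0.5182) = 2.102
Iteration 2: beta = 0.3333, y = 2.102 + 0.3333*(2.102 + 3.5955) = 4.0012
  grad(y) = -6.9976, v = y - alpha*grad = 5.9612
  prox(v) = soft_thresh(5.9612, 0.5182) = 5.443
f(x_2) = 1*5.443^2 - 15*5.443 + 1.85*|5.443| = -41.9493


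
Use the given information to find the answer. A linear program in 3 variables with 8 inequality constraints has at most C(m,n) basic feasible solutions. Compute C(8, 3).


Each vertex corresponds to some choice of n active constraints out of m, so the number of vertices is at most C(m, n) = m! / (n!(m-n)!).
m = 8, n = 3
Numerator: 8 * 7 * 6
Denominator: 3! = 6
C(8, 3) = 56


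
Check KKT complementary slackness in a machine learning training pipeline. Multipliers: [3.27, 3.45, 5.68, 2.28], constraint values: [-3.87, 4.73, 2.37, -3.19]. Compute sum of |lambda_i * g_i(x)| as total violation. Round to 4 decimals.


KKT complementary slackness check:
lambda_1 * g_1 = 3.27 * -3.87 = -12.6549
lambda_2 * g_2 = 3.45 * 4.73 = 16.3185
lambda_3 * g_3 = 5.68 * 2.37 = 13.4616
lambda_4 * g_4 = 2.28 * -3.19 = -7.2732
Total violation = 12.6549 + 16.3185 + 13.4616 + 7.2732 = 49.7082


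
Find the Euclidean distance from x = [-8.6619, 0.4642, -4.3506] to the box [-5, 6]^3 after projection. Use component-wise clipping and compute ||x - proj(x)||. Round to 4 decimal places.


Project each component onto [-5, 6].
clip(-8.6619) = -5.0, clip(0.4642) = 0.4642, clip(-4.3506) = -4.3506
Projection = [-5.0, 0.4642, -4.3506]
Squared diffs: [13.4095, 0.0, 0.0]
Distance = sqrt(13.4095) = 3.6619


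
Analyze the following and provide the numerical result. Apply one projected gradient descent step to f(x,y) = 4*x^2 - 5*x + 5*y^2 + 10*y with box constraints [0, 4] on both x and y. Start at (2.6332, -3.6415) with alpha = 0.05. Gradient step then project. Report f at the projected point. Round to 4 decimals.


Step 1: Compute gradient at (2.6332, -3.6415).
grad_x = 2*4*2.6332 - 5 = 16.0656
grad_y = 2*5*-3.6415 + 10 = -26.415
Step 2: Gradient step.
x_raw = 2.6332 - 0.05*16.0656 = 1.8299
y_raw = -3.6415 - 0.05*-26.415 = -2.3208
Step 3: Project onto [0, 4].
x_proj = clip(1.8299) = 1.8299
y_proj = clip(-2.3208) = 0.0
Step 4: Evaluate f.
f(1.8299, 0.0) = 4.2448


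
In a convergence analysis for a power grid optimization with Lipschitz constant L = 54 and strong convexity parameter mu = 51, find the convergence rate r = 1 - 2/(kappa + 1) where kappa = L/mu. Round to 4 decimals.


Step 1: Compute the condition number.
kappa = L/mu = 54/51 = 1.0588
Step 2: Compute the convergence rate.
r = 1 - 2/(kappa + 1) = 1 - 2*mu/(L + mu) = (L - mu)/(L + mu) = 3/105 = 0.0286


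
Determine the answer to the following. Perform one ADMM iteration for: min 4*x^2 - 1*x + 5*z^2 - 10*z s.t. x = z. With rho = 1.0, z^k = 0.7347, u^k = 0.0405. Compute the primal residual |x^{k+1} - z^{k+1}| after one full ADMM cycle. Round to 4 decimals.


ADMM iteration with rho = 1.0, z^k = 0.7347, u^k = 0.0405
Step 1: x-update.
Minimize 4*x^2 - 1*x + (1.0/2)*(x - 0.7347 + 0.0405)^2
FOC: (2*4 + 1.0)*x = 1 + 1.0*(0.7347 - 0.0405)
x^{k+1} = 0.1882
Step 2: z-update.
Minimize 5*z^2 - 10*z + (1.0/2)*(0.1882 - z + 0.0405)^2
FOC: (2*5 + 1.0)*z = 10 + 1.0*(0.1882 + 0.0405)
z^{k+1} = 0.9299
Step 3: u-update.
u^{k+1} = 0.0405 + 0.1882 - 0.9299 = -0.7011
Step 4: Primal residual = |0.1882 - 0.9299| = 0.7416


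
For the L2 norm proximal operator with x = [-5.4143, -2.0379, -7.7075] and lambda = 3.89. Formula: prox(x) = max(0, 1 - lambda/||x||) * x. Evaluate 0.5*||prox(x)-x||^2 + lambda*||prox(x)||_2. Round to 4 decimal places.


Step 1: Compute ||x||.
||x|| = 9.6371
Step 2: Compute scaling factor.
scale = max(0, 1 - 3.89/9.6371) = 0.5964
Step 3: prox(x) = [-3.2288, -1.2153, -4.5964]
||prox(x)|| = 5.7471
Step 4: Proximal objective.
0.5*||prox-x||^2 = 7.5661
lambda*||prox|| = 22.3562
Total = 29.9222


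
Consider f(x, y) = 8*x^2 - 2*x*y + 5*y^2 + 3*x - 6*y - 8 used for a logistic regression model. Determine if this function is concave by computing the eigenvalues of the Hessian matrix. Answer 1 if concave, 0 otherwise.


The Hessian of f(x,y) = 8*x^2 - 2*x*y + 5*y^2 + 3*x - 6*y - 8 is:
H = [[16, -2], [-2, 10]]
Trace = 16 + 10 = 26
Determinant = 16*10 - (-2)^2 = 156
Discriminant = (26)^2 - 4*156 = 52.0
Eigenvalues: lambda_1 = 9.3944, lambda_2 = 16.6056
The function is not concave.

0


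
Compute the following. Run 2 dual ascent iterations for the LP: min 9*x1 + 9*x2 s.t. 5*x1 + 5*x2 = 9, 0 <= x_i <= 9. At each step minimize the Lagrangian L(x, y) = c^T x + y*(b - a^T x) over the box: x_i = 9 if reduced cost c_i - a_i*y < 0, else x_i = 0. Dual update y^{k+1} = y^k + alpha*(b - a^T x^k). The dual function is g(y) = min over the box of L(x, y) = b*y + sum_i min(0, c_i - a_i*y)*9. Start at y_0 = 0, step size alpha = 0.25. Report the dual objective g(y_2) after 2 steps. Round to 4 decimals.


Dual ascent for LP: min 9*x1 + 9*x2, 5*x1 + 5*x2 = 9, 0 <= x_i <= 9
Step 1: y^k = 0.0, reduced costs: (9.0, 9.0)
  x^k = (0.0, 0.0), subgradient = b - a^T x = 9.0
  y^{k+1} = 0.0 + 0.25*9.0 = 2.25
Step 2: y^k = 2.25, reduced costs: (-2.25, -2.25)
  x^k = (9.0, 9.0), subgradient = b - a^T x = -81.0
  y^{k+1} = 2.25 + 0.25*-81.0 = -18.0
Dual objective at y_2 = -18.0: reduced costs (99.0, 99.0), box minimizer x = (0.0, 0.0)
g(y_2) = b*y + (c1 - a1*y)*x1 + (c2 - a2*y)*x2 = 9*(-18.0) + 99.0*0.0 + 99.0*0.0 = -162.0 + 0.0 + 0.0 = -162.0


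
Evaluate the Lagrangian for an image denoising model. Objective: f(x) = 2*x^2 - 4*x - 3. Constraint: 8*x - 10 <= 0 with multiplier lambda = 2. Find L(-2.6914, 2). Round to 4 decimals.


Step 1: Evaluate f(x).
f(-2.6914) = 2*(-2.6914)^2 - 4*(-2.6914) - 3 = 22.2529
Step 2: Evaluate g(x).
g(-2.6914) = 8*-2.6914 - 10 = -31.5312
Step 3: Compute Lagrangian.
L = 22.2529 + 2*-31.5312 = -40.8095


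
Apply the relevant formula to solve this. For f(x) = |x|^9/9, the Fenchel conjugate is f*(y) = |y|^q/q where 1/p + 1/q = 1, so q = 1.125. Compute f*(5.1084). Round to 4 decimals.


The conjugate exponent q satisfies 1/p + 1/q = 1.
p = 9, so q = 9/(9 - 1) = 1.125
|y|^q = 5.1084^1.125 = 6.2635
f*(5.1084) = 6.2635 / 1.125 = 5.5676


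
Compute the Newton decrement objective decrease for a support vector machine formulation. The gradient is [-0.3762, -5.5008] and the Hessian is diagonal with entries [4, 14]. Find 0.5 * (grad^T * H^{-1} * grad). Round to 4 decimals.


Step 1: H is diagonal, so H^(-1) * g = [-0.0941, -0.3929].
Step 2: g^T H^(-1) g = sum_i g_i^2 / H_ii
  = (-0.3762)^2/4 + (-5.5008)^2/14
  = 0.0354 + 2.1613 = 2.1967
Step 3: Objective decrease = 0.5 * g^T H^(-1) g = 1.0984


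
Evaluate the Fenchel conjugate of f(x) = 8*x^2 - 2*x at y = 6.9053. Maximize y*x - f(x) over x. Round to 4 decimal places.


f*(y) = sup_x {y*x - a*x^2 - b*x} = sup_x {(y-b)*x - a*x^2}
FOC: (y - b) - 2a*x = 0 => x* = (y - b)/(2a)
x* = (6.9053 + 2)/(2*8) = 0.5566
f*(6.9053) = (y-b)^2/(4a) = (6.9053 + 2)^2/(4*8)
= 79.3044/32 = 2.4783


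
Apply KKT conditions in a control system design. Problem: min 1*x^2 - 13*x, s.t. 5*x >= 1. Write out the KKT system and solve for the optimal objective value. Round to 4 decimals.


Step 1: Try lambda = 0 (constraint inactive).
Stationarity: 2*1*x - 13 = 0
x* = 13/(2*1) = 6.5
Check constraint: 5*6.5 = 32.5 >= 1 -- satisfied.
Step 2: Compute optimal value.
f(x*) = 1*6.5^2 - 13*6.5 = -42.25


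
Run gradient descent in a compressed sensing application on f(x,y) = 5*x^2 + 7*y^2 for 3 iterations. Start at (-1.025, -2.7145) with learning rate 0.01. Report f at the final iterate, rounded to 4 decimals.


Gradient descent on f(x,y) = 5*x^2 + 7*y^2.
Starting point: (-1.025, -2.7145), alpha = 0.01
Step 1: grad_x = 2*5*-1.025 = -10.25, grad_y = 2*7*-2.7145 = -38.003
  x_1 = -1.025 - 0.01*-10.25 = -0.9225
  y_1 = -2.7145 - 0.01*-38.003 = -2.3345
Step 2: grad_x = 2*5*-0.9225 = -9.225, grad_y = 2*7*-2.3345 = -32.6826
  x_2 = -0.9225 - 0.01*-9.225 = -0.8303
  y_2 = -2.3345 - 0.01*-32.6826 = -2.0076
Step 3: grad_x = 2*5*-0.8303 = -8.3025, grad_y = 2*7*-2.0076 = -28.107
  x_3 = -0.8303 - 0.01*-8.3025 = -0.7472
  y_3 = -2.0076 - 0.01*-28.107 = -1.7266
f(-0.7472, -1.7266) = 5*(-0.7472)^2 + 7*(-1.7266)^2 = 23.6591


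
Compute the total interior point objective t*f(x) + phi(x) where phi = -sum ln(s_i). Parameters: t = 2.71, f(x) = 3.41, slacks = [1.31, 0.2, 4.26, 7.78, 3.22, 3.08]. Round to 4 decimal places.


Step 1: Compute log-barrier.
ln values: [0.27, -1.6094, 1.4493, 2.0516, 1.1694, 1.1249]
phi = -(0.27 - 1.6094 + 1.4493 + 2.0516 + 1.1694 + 1.1249) = -4.4557
Step 2: Compute augmented objective.
t*f(x) = 2.71*3.41 = 9.2411
Total = 9.2411 - 4.4557 = 4.7854


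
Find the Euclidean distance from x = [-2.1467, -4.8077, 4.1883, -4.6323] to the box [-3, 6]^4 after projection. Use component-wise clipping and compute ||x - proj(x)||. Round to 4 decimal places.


Project each component onto [-3, 6].
clip(-2.1467) = -2.1467, clip(-4.8077) = -3.0, clip(4.1883) = 4.1883, clip(-4.6323) = -3.0
Projection = [-2.1467, -3.0, 4.1883, -3.0]
Squared diffs: [0.0, 3.2678, 0.0, 2.6644]
Distance = sqrt(5.9322) = 2.4356


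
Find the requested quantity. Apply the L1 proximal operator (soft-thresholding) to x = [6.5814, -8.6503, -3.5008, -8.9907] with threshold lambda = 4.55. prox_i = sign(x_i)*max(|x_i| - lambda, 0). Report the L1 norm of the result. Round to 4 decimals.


Soft-thresholding with lambda = 4.55:
prox(6.5814) = sign(6.5814)*max(|6.5814| - 4.55, 0) = 2.0314
prox(-8.6503) = sign(-8.6503)*max(|-8.6503| - 4.55, 0) = -4.1003
prox(-3.5008) = sign(-3.5008)*max(|-3.5008| - 4.55, 0) = 0.0
prox(-8.9907) = sign(-8.9907)*max(|-8.9907| - 4.55, 0) = -4.4407
prox(x) = [2.0314, -4.1003, 0.0, -4.4407]
||prox(x)||_1 = 2.0314 + 4.1003 + 0.0 + 4.4407 = 10.5724


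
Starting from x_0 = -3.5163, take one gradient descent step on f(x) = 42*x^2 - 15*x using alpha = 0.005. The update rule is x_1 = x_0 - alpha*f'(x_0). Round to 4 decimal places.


We compute the gradient at x_0 and apply the update.
f'(x) = 84*x - 15
f'(-3.5163) = 84*-3.5163 - 15 = -310.3692
x_1 = -3.5163 - 0.005*-310.3692 = -1.9645


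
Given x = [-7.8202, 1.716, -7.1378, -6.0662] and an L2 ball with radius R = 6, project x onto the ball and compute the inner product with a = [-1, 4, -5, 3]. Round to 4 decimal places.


Step 1: Compute ||x|| (intermediates to 6 decimals).
||x|| = sqrt((-7.8202)^2 + 1.716^2 + (-7.1378)^2 + (-6.0662)^2) = 12.322628
Step 2: Project.
Since ||x|| > R, scale = R/||x|| = 6/12.322628 = 0.486909, proj(x) = scale * x
proj(x) = [-3.807726, 0.835536, -3.475459, -2.953687]
Step 3: Dot product.
a^T * proj(x) = -1*(-3.807726) + 4*0.835536 - 5*(-3.475459) + 3*(-2.953687) = 15.6661


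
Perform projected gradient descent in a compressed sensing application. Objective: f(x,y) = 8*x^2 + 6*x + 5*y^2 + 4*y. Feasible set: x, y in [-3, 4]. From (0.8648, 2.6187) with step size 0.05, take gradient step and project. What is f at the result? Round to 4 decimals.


Step 1: Compute gradient at (0.8648, 2.6187).
grad_x = 2*8*0.8648 + 6 = 19.8368
grad_y = 2*5*2.6187 + 4 = 30.187
Step 2: Gradient step.
x_raw = 0.8648 - 0.05*19.8368 = -0.127
y_raw = 2.6187 - 0.05*30.187 = 1.1094
Step 3: Project onto [-3, 4].
x_proj = clip(-0.127) = -0.127
y_proj = clip(1.1094) = 1.1094
Step 4: Evaluate f.
f(-0.127, 1.1094) = 9.9576


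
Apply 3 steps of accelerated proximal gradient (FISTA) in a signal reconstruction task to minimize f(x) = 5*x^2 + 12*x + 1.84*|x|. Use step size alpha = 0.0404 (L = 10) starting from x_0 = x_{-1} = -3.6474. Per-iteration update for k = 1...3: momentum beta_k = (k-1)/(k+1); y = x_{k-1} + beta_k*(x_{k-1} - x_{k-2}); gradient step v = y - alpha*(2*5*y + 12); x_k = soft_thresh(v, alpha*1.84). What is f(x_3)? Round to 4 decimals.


FISTA on f(x) = 5*x^2 + 12*x + 1.84*|x|
L = 10, alpha = 0.0404
Iteration 1: beta = 0.0, y = -3.6474 + 0.0*(-3.6474 + 3.6474) = -3.6474
  grad(y) = -24.474, v = y - alpha*grad = -2.6587
  prox(v) = soft_thresh(-2.6587, 0.0743) = -2.5843
Iteration 2: beta = 0.3333, y = -2.5843 + 0.3333*(-2.5843 + 3.6474) = -2.23
  grad(y) = -10.2995, v = y - alpha*grad = -1.8139
  prox(v) = soft_thresh(-1.8139, 0.0743) = -1.7395
Iteration 3: beta = 0.5, y = -1.7395 + 0.5*(-1.7395 + 2.5843) = -1.3171
  grad(y) = -1.1712, v = y - alpha*grad = -1.2698
  prox(v) = soft_thresh(-1.2698, 0.0743) = -1.1955
f(x_3) = 5*(-1.1955)^2 + 12*(-1.1955) + 1.84*|-1.1955| = -5.0002


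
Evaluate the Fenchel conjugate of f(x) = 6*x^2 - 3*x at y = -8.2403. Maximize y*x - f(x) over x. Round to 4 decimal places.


f*(y) = sup_x {y*x - a*x^2 - b*x} = sup_x {(y-b)*x - a*x^2}
FOC: (y - b) - 2a*x = 0 => x* = (y - b)/(2a)
x* = (-8.2403 + 3)/(2*6) = -0.4367
f*(-8.2403) = (y-b)^2/(4a) = (-8.2403 + 3)^2/(4*6)
= 27.4607/24 = 1.1442


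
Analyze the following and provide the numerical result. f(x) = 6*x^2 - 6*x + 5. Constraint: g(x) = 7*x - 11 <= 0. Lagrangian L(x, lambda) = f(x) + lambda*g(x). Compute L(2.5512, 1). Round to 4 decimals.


Step 1: Evaluate f(x).
f(2.5512) = 6*2.5512^2 - 6*2.5512 + 5 = 28.7445
Step 2: Evaluate g(x).
g(2.5512) = 7*2.5512 - 11 = 6.8584
Step 3: Compute Lagrangian.
L = 28.7445 + 1*6.8584 = 35.6029


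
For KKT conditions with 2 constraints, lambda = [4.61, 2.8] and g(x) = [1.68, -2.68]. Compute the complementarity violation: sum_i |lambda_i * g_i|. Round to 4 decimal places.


KKT complementary slackness check:
lambda_1 * g_1 = 4.61 * 1.68 = 7.7448
lambda_2 * g_2 = 2.8 * -2.68 = -7.504
Total violation = 7.7448 + 7.504 = 15.2488


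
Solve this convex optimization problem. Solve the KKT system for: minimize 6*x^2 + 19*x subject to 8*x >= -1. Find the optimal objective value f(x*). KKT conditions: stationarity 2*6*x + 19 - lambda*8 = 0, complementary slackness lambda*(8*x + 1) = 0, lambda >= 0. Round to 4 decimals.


Step 1: Try lambda = 0 (constraint inactive).
x_unc = -19/(2*6) = -1.5833
Check: 8*-1.5833 = -12.6664 < -1 -- violated!
Step 2: Constraint must be active: 8*x = -1
x* = -1/8 = -0.125
lambda = (2*6*(-0.125) + 19)/8 = 2.1875
Step 3: Compute optimal value.
f(x*) = 6*(-0.125)^2 + 19*(-0.125) = -2.2813


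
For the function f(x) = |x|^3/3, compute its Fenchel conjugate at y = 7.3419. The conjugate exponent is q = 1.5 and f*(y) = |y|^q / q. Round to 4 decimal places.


The conjugate exponent q satisfies 1/p + 1/q = 1.
p = 3, so q = 3/(3 - 1) = 1.5
|y|^q = 7.3419^1.5 = 19.8936
f*(7.3419) = 19.8936 / 1.5 = 13.2624


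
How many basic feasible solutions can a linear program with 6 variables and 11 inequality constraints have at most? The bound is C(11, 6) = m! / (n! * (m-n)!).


Each vertex corresponds to some choice of n active constraints out of m, so the number of vertices is at most C(m, n) = m! / (n!(m-n)!).
m = 11, n = 6
Numerator: 11 * 10 * 9 * 8 * 7 * 6
Denominator: 6! = 720
C(11, 6) = 462


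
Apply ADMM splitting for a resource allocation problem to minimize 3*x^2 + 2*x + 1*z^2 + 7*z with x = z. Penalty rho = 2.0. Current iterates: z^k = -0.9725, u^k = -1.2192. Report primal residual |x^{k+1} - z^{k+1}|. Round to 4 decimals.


ADMM iteration with rho = 2.0, z^k = -0.9725, u^k = -1.2192
Step 1: x-update.
Minimize 3*x^2 + 2*x + (2.0/2)*(x + 0.9725 - 1.2192)^2
FOC: (2*3 + 2.0)*x = -2 + 2.0*(-0.9725 + 1.2192)
x^{k+1} = -0.1883
Step 2: z-update.
Minimize 1*z^2 + 7*z + (2.0/2)*(-0.1883 - z - 1.2192)^2
FOC: (2*1 + 2.0)*z = -7 + 2.0*(-0.1883 - 1.2192)
z^{k+1} = -2.4538
Step 3: u-update.
u^{k+1} = -1.2192 - 0.1883 + 2.4538 = 1.0462
Step 4: Primal residual = |-0.1883 + 2.4538| = 2.2654


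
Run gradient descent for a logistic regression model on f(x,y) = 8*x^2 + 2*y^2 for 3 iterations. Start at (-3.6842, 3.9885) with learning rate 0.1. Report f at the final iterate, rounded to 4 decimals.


Gradient descent on f(x,y) = 8*x^2 + 2*y^2.
Starting point: (-3.6842, 3.9885), alpha = 0.1
Step 1: grad_x = 2*8*-3.6842 = -58.9472, grad_y = 2*2*3.9885 = 15.954
  x_1 = -3.6842 - 0.1*-58.9472 = 2.2105
  y_1 = 3.9885 - 0.1*15.954 = 2.3931
Step 2: grad_x = 2*8*2.2105 = 35.3683, grad_y = 2*2*2.3931 = 9.5724
  x_2 = 2.2105 - 0.1*35.3683 = -1.3263
  y_2 = 2.3931 - 0.1*9.5724 = 1.4359
Step 3: grad_x = 2*8*-1.3263 = -21.221, grad_y = 2*2*1.4359 = 5.7434
  x_3 = -1.3263 - 0.1*-21.221 = 0.7958
  y_3 = 1.4359 - 0.1*5.7434 = 0.8615
f(0.7958, 0.8615) = 8*0.7958^2 + 2*0.8615^2 = 6.5506
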